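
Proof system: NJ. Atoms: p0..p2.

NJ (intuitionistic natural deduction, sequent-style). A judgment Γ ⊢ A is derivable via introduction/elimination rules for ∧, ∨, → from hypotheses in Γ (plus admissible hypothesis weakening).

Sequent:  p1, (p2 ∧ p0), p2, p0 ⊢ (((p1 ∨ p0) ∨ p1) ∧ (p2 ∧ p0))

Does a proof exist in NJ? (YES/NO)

Proof tree:
[∧I] p1, (p2 ∧ p0), p2, p0 ⊢ (((p1 ∨ p0) ∨ p1) ∧ (p2 ∧ p0))
  [∨I₁] p0, (p2 ∧ p0) ⊢ ((p1 ∨ p0) ∨ p1)
    [Wk] p0, (p2 ∧ p0) ⊢ (p1 ∨ p0)
      [∨I₂] p0 ⊢ (p1 ∨ p0)
        [Ax] p0 ⊢ p0
  [Wk] p2, p0, p1 ⊢ (p2 ∧ p0)
    [∧I] p2, p0 ⊢ (p2 ∧ p0)
      [Ax] p2 ⊢ p2
      [Ax] p0 ⊢ p0

Result: YES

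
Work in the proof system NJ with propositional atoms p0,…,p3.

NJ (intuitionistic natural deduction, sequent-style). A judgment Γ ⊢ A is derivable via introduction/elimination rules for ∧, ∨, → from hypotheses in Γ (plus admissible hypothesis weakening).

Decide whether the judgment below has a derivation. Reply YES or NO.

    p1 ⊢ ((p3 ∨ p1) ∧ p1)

Proof tree:
[∧I] p1 ⊢ ((p3 ∨ p1) ∧ p1)
  [∨I₂] p1 ⊢ (p3 ∨ p1)
    [Ax] p1 ⊢ p1
  [Ax] p1 ⊢ p1

Result: YES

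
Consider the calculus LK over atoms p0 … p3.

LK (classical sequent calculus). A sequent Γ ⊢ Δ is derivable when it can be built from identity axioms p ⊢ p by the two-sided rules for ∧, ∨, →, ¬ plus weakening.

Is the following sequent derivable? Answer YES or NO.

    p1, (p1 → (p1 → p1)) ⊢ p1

Proof tree:
[→L] p1, (p1 → (p1 → p1)) ⊢ p1
  [Ax] p1 ⊢ p1
  [→L] p1, (p1 → p1) ⊢ p1
    [Ax] p1 ⊢ p1
    [Ax] p1 ⊢ p1

Result: YES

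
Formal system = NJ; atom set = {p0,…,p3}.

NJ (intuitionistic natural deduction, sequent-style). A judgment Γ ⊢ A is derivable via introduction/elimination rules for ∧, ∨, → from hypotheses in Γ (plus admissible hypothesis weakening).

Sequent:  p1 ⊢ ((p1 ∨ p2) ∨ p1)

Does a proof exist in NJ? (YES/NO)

Derivation (root first):
[∨I₁] p1 ⊢ ((p1 ∨ p2) ∨ p1)
  [∨I₁] p1 ⊢ (p1 ∨ p2)
    [Ax] p1 ⊢ p1

Result: YES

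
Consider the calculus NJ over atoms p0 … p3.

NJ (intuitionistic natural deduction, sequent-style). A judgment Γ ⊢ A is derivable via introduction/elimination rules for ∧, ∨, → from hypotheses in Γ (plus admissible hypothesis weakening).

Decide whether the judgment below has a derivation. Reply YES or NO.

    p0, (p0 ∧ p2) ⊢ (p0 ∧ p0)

Derivation trace:
[Wk] p0, (p0 ∧ p2) ⊢ (p0 ∧ p0)
  [∧I] p0 ⊢ (p0 ∧ p0)
    [Ax] p0 ⊢ p0
    [Ax] p0 ⊢ p0

Result: YES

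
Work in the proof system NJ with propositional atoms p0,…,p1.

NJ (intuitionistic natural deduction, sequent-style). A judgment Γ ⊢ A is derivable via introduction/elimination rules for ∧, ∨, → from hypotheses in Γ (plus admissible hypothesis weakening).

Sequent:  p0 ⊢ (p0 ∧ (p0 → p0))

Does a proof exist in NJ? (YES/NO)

Proof tree:
[∧I] p0 ⊢ (p0 ∧ (p0 → p0))
  [Ax] p0 ⊢ p0
  [Wk] p0 ⊢ (p0 → p0)
    [→I]  ⊢ (p0 → p0)
      [Ax] p0 ⊢ p0

Result: YES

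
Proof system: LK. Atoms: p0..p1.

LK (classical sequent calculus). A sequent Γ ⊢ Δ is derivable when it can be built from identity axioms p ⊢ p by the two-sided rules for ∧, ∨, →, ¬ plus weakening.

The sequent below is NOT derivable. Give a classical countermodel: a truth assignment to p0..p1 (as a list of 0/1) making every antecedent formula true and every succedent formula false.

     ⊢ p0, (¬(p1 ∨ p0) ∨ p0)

Enumerate valuations to refute Γ ⊢ Δ:
  v=00: Γ:[] Δ:[p0=F, (¬(p1 ∨ p0) ∨ p0)=T] refutes=False
  v=01: Γ:[] Δ:[p0=F, (¬(p1 ∨ p0) ∨ p0)=F] refutes=True  ← countermodel

Result: [0, 1]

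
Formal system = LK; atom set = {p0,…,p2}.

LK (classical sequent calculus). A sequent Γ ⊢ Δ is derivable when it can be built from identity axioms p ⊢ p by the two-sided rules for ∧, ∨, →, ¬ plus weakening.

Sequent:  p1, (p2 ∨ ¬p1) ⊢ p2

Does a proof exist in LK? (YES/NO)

Derivation (root first):
[∨L] p1, (p2 ∨ ¬p1) ⊢ p2
  [Ax] p2 ⊢ p2
  [¬L] p1, ¬p1 ⊢ 
    [Ax] p1 ⊢ p1

Result: YES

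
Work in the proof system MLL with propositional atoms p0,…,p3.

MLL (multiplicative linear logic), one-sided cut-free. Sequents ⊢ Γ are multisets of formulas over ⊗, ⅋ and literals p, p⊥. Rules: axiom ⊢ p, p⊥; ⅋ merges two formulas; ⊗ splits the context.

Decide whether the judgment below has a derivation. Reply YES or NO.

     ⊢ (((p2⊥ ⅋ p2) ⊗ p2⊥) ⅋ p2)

Proof tree:
[⅋]  ⊢ (((p2⊥ ⅋ p2) ⊗ p2⊥) ⅋ p2)
  [⊗]  ⊢ p2, ((p2⊥ ⅋ p2) ⊗ p2⊥)
    [⅋]  ⊢ (p2⊥ ⅋ p2)
      [Ax]  ⊢ p2, p2⊥
    [Ax]  ⊢ p2, p2⊥

Result: YES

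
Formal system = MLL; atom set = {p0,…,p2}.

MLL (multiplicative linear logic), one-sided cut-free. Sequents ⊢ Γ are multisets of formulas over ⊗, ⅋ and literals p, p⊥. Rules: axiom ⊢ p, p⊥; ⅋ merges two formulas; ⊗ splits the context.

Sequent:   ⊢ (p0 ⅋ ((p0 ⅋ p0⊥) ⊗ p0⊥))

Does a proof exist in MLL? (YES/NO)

Derivation trace:
[⅋]  ⊢ (p0 ⅋ ((p0 ⅋ p0⊥) ⊗ p0⊥))
  [⊗]  ⊢ p0, ((p0 ⅋ p0⊥) ⊗ p0⊥)
    [⅋]  ⊢ (p0 ⅋ p0⊥)
      [Ax]  ⊢ p0, p0⊥
    [Ax]  ⊢ p0, p0⊥

Result: YES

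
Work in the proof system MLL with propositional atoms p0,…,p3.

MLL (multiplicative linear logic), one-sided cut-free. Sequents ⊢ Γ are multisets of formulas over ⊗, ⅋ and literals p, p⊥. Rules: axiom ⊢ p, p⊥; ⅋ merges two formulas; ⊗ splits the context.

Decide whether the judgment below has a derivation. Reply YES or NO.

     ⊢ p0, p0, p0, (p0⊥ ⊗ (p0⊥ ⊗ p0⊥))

Derivation (root first):
[⊗]  ⊢ p0, p0, p0, (p0⊥ ⊗ (p0⊥ ⊗ p0⊥))
  [Ax]  ⊢ p0, p0⊥
  [⊗]  ⊢ p0, p0, (p0⊥ ⊗ p0⊥)
    [Ax]  ⊢ p0, p0⊥
    [Ax]  ⊢ p0, p0⊥

Result: YES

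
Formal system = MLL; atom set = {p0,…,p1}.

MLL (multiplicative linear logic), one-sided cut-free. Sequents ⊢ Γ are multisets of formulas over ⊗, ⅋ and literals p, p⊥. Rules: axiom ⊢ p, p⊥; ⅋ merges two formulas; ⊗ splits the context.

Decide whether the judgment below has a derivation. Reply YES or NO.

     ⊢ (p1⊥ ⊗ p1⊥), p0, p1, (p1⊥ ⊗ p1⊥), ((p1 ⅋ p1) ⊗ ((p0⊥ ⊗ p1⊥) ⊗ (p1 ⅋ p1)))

Derivation trace:
[⊗]  ⊢ (p1⊥ ⊗ p1⊥), p0, p1, (p1⊥ ⊗ p1⊥), ((p1 ⅋ p1) ⊗ ((p0⊥ ⊗ p1⊥) ⊗ (p1 ⅋ p1)))
  [⅋]  ⊢ (p1⊥ ⊗ p1⊥), (p1 ⅋ p1)
    [⊗]  ⊢ p1, p1, (p1⊥ ⊗ p1⊥)
      [Ax]  ⊢ p1, p1⊥
      [Ax]  ⊢ p1, p1⊥
  [⊗]  ⊢ p0, p1, (p1⊥ ⊗ p1⊥), ((p0⊥ ⊗ p1⊥) ⊗ (p1 ⅋ p1))
    [⊗]  ⊢ p0, p1, (p0⊥ ⊗ p1⊥)
      [Ax]  ⊢ p0, p0⊥
      [Ax]  ⊢ p1, p1⊥
    [⅋]  ⊢ (p1⊥ ⊗ p1⊥), (p1 ⅋ p1)
      [⊗]  ⊢ p1, p1, (p1⊥ ⊗ p1⊥)
        [Ax]  ⊢ p1, p1⊥
        [Ax]  ⊢ p1, p1⊥

Result: YES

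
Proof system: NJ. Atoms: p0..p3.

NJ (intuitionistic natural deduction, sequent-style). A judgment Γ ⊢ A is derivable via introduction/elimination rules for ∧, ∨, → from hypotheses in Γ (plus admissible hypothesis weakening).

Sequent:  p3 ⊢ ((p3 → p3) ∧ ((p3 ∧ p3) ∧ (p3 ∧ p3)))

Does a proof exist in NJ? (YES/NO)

Proof tree:
[∧I] p3 ⊢ ((p3 → p3) ∧ ((p3 ∧ p3) ∧ (p3 ∧ p3)))
  [→I]  ⊢ (p3 → p3)
    [Ax] p3 ⊢ p3
  [∧I] p3 ⊢ ((p3 ∧ p3) ∧ (p3 ∧ p3))
    [∧I] p3 ⊢ (p3 ∧ p3)
      [Ax] p3 ⊢ p3
      [Ax] p3 ⊢ p3
    [∧I] p3 ⊢ (p3 ∧ p3)
      [Ax] p3 ⊢ p3
      [Ax] p3 ⊢ p3

Result: YES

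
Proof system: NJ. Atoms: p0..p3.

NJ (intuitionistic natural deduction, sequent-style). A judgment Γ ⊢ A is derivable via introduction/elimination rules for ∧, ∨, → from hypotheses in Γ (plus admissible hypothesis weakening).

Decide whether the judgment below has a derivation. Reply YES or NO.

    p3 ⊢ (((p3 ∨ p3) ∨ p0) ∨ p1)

Derivation trace:
[∨I₁] p3 ⊢ (((p3 ∨ p3) ∨ p0) ∨ p1)
  [∨I₁] p3 ⊢ ((p3 ∨ p3) ∨ p0)
    [∨I₁] p3 ⊢ (p3 ∨ p3)
      [Ax] p3 ⊢ p3

Result: YES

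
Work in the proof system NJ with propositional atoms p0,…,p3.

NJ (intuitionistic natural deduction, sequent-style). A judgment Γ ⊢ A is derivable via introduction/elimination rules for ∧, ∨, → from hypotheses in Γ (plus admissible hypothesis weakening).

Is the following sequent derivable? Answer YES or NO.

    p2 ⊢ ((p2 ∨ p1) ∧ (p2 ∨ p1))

Derivation (root first):
[∧I] p2 ⊢ ((p2 ∨ p1) ∧ (p2 ∨ p1))
  [Wk] p2, p2 ⊢ (p2 ∨ p1)
    [∨I₁] p2 ⊢ (p2 ∨ p1)
      [Ax] p2 ⊢ p2
  [Wk] p2, p2 ⊢ (p2 ∨ p1)
    [∨I₁] p2 ⊢ (p2 ∨ p1)
      [Ax] p2 ⊢ p2

Result: YES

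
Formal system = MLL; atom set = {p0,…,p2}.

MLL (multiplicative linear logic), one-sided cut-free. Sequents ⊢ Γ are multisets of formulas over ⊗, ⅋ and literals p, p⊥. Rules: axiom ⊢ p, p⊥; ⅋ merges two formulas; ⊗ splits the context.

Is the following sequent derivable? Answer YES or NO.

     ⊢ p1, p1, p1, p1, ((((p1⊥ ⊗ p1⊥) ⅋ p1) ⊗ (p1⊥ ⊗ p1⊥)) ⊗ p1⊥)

Derivation (root first):
[⊗]  ⊢ p1, p1, p1, p1, ((((p1⊥ ⊗ p1⊥) ⅋ p1) ⊗ (p1⊥ ⊗ p1⊥)) ⊗ p1⊥)
  [⊗]  ⊢ p1, p1, p1, (((p1⊥ ⊗ p1⊥) ⅋ p1) ⊗ (p1⊥ ⊗ p1⊥))
    [⅋]  ⊢ p1, ((p1⊥ ⊗ p1⊥) ⅋ p1)
      [⊗]  ⊢ p1, p1, (p1⊥ ⊗ p1⊥)
        [Ax]  ⊢ p1, p1⊥
        [Ax]  ⊢ p1, p1⊥
    [⊗]  ⊢ p1, p1, (p1⊥ ⊗ p1⊥)
      [Ax]  ⊢ p1, p1⊥
      [Ax]  ⊢ p1, p1⊥
  [Ax]  ⊢ p1, p1⊥

Result: YES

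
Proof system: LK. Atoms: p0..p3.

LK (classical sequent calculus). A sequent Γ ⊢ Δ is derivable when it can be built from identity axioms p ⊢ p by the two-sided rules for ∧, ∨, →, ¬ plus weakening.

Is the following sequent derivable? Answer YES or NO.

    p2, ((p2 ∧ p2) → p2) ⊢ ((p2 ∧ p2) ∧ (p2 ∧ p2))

Derivation trace:
[→L] p2, ((p2 ∧ p2) → p2) ⊢ ((p2 ∧ p2) ∧ (p2 ∧ p2))
  [∧R] p2 ⊢ (p2 ∧ p2)
    [Ax] p2 ⊢ p2
    [Ax] p2 ⊢ p2
  [∧R] p2 ⊢ ((p2 ∧ p2) ∧ (p2 ∧ p2))
    [∧R] p2 ⊢ (p2 ∧ p2)
      [Ax] p2 ⊢ p2
      [Ax] p2 ⊢ p2
    [∧R] p2 ⊢ (p2 ∧ p2)
      [Ax] p2 ⊢ p2
      [Ax] p2 ⊢ p2

Result: YES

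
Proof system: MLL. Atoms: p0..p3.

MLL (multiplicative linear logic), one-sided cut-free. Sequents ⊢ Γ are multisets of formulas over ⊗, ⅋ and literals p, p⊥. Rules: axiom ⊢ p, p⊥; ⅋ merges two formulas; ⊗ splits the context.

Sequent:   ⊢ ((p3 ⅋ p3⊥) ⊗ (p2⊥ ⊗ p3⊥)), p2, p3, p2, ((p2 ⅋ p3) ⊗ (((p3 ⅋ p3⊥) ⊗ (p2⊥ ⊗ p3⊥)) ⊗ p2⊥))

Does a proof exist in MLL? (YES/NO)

Derivation (root first):
[⊗]  ⊢ ((p3 ⅋ p3⊥) ⊗ (p2⊥ ⊗ p3⊥)), p2, p3, p2, ((p2 ⅋ p3) ⊗ (((p3 ⅋ p3⊥) ⊗ (p2⊥ ⊗ p3⊥)) ⊗ p2⊥))
  [⅋]  ⊢ ((p3 ⅋ p3⊥) ⊗ (p2⊥ ⊗ p3⊥)), (p2 ⅋ p3)
    [⊗]  ⊢ p2, p3, ((p3 ⅋ p3⊥) ⊗ (p2⊥ ⊗ p3⊥))
      [⅋]  ⊢ (p3 ⅋ p3⊥)
        [Ax]  ⊢ p3, p3⊥
      [⊗]  ⊢ p2, p3, (p2⊥ ⊗ p3⊥)
        [Ax]  ⊢ p2, p2⊥
        [Ax]  ⊢ p3, p3⊥
  [⊗]  ⊢ p2, p3, p2, (((p3 ⅋ p3⊥) ⊗ (p2⊥ ⊗ p3⊥)) ⊗ p2⊥)
    [⊗]  ⊢ p2, p3, ((p3 ⅋ p3⊥) ⊗ (p2⊥ ⊗ p3⊥))
      [⅋]  ⊢ (p3 ⅋ p3⊥)
        [Ax]  ⊢ p3, p3⊥
      [⊗]  ⊢ p2, p3, (p2⊥ ⊗ p3⊥)
        [Ax]  ⊢ p2, p2⊥
        [Ax]  ⊢ p3, p3⊥
    [Ax]  ⊢ p2, p2⊥

Result: YES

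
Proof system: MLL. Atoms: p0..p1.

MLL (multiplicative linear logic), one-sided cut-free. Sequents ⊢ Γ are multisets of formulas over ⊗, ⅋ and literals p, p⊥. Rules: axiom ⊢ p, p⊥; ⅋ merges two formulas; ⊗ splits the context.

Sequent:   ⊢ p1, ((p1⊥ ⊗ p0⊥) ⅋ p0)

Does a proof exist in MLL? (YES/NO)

Proof tree:
[⅋]  ⊢ p1, ((p1⊥ ⊗ p0⊥) ⅋ p0)
  [⊗]  ⊢ p1, p0, (p1⊥ ⊗ p0⊥)
    [Ax]  ⊢ p1, p1⊥
    [Ax]  ⊢ p0, p0⊥

Result: YES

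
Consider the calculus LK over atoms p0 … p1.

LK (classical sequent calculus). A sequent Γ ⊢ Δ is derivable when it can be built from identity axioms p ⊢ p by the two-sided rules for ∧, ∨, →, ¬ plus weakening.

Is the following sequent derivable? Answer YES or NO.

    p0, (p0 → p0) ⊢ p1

Truth-table refutation:
  v=00: Γ:[p0=F, (p0 → p0)=T] Δ:[p1=F] refutes=False
  v=01: Γ:[p0=F, (p0 → p0)=T] Δ:[p1=T] refutes=False
  v=10: Γ:[p0=T, (p0 → p0)=T] Δ:[p1=F] refutes=True  ← countermodel

Result: NO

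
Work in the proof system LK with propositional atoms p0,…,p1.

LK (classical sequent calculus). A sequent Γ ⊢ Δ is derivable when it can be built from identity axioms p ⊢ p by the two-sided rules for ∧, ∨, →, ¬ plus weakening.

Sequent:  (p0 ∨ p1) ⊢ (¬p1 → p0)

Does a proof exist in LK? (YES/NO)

Derivation trace:
[→R] (p0 ∨ p1) ⊢ (¬p1 → p0)
  [¬L] (p0 ∨ p1), ¬p1 ⊢ p0
    [∨L] (p0 ∨ p1) ⊢ p1, p0
      [Ax] p0 ⊢ p0
      [Ax] p1 ⊢ p1

Result: YES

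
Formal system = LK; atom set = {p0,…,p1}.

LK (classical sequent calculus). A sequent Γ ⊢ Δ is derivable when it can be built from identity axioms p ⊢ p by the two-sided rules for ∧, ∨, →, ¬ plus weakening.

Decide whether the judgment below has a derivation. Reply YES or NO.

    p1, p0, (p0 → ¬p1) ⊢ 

Proof tree:
[→L] p1, p0, (p0 → ¬p1) ⊢ 
  [Ax] p0 ⊢ p0
  [¬L] p1, ¬p1 ⊢ 
    [Ax] p1 ⊢ p1

Result: YES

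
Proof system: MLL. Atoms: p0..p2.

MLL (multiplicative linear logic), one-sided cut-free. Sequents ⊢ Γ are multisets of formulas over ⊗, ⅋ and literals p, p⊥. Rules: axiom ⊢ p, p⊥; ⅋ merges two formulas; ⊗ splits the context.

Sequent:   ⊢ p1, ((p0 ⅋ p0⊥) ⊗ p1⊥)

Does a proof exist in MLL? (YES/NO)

Derivation (root first):
[⊗]  ⊢ p1, ((p0 ⅋ p0⊥) ⊗ p1⊥)
  [⅋]  ⊢ (p0 ⅋ p0⊥)
    [Ax]  ⊢ p0, p0⊥
  [Ax]  ⊢ p1, p1⊥

Result: YES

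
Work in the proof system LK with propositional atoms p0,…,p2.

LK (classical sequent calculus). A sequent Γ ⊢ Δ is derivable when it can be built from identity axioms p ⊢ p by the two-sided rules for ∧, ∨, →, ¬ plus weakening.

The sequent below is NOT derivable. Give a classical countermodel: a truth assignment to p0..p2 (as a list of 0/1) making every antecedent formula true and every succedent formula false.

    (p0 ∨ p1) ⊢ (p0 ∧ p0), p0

Enumerate valuations to refute Γ ⊢ Δ:
  v=000: Γ:[(p0 ∨ p1)=F] Δ:[(p0 ∧ p0)=F, p0=F] refutes=False
  v=001: Γ:[(p0 ∨ p1)=F] Δ:[(p0 ∧ p0)=F, p0=F] refutes=False
  v=010: Γ:[(p0 ∨ p1)=T] Δ:[(p0 ∧ p0)=F, p0=F] refutes=True  ← countermodel

Result: [0, 1, 0]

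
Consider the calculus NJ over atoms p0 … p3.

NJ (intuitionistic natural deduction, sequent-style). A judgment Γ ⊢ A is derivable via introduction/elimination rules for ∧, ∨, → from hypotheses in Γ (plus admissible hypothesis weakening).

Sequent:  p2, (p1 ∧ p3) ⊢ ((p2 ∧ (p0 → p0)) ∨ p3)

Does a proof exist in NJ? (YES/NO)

Derivation trace:
[Wk] p2, (p1 ∧ p3) ⊢ ((p2 ∧ (p0 → p0)) ∨ p3)
  [∨I₁] p2 ⊢ ((p2 ∧ (p0 → p0)) ∨ p3)
    [∧I] p2 ⊢ (p2 ∧ (p0 → p0))
      [Ax] p2 ⊢ p2
      [→I]  ⊢ (p0 → p0)
        [Ax] p0 ⊢ p0

Result: YES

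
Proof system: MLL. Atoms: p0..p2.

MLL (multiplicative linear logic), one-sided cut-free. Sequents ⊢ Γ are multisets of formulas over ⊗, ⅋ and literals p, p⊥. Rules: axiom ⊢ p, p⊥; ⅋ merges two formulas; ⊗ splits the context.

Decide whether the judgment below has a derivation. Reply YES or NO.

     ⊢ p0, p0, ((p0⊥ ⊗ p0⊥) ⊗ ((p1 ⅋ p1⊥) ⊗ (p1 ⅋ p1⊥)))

Proof tree:
[⊗]  ⊢ p0, p0, ((p0⊥ ⊗ p0⊥) ⊗ ((p1 ⅋ p1⊥) ⊗ (p1 ⅋ p1⊥)))
  [⊗]  ⊢ p0, p0, (p0⊥ ⊗ p0⊥)
    [Ax]  ⊢ p0, p0⊥
    [Ax]  ⊢ p0, p0⊥
  [⊗]  ⊢ ((p1 ⅋ p1⊥) ⊗ (p1 ⅋ p1⊥))
    [⅋]  ⊢ (p1 ⅋ p1⊥)
      [Ax]  ⊢ p1, p1⊥
    [⅋]  ⊢ (p1 ⅋ p1⊥)
      [Ax]  ⊢ p1, p1⊥

Result: YES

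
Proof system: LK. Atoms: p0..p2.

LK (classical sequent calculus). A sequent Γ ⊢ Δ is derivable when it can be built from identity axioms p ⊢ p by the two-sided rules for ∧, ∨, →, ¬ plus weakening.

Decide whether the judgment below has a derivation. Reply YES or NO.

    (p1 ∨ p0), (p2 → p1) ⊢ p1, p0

Proof tree:
[→L] (p1 ∨ p0), (p2 → p1) ⊢ p1, p0
  [WR] (p1 ∨ p0) ⊢ p1, p0, p2
    [∨L] (p1 ∨ p0) ⊢ p1, p0
      [Ax] p1 ⊢ p1
      [Ax] p0 ⊢ p0
  [Ax] p1 ⊢ p1

Result: YES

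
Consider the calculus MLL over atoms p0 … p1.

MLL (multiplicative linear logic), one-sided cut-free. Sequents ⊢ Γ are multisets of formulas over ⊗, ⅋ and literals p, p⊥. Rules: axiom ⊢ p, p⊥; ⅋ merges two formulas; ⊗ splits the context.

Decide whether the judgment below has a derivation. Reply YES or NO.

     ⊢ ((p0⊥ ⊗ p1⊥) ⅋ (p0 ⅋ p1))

Proof tree:
[⅋]  ⊢ ((p0⊥ ⊗ p1⊥) ⅋ (p0 ⅋ p1))
  [⅋]  ⊢ (p0⊥ ⊗ p1⊥), (p0 ⅋ p1)
    [⊗]  ⊢ p0, p1, (p0⊥ ⊗ p1⊥)
      [Ax]  ⊢ p0, p0⊥
      [Ax]  ⊢ p1, p1⊥

Result: YES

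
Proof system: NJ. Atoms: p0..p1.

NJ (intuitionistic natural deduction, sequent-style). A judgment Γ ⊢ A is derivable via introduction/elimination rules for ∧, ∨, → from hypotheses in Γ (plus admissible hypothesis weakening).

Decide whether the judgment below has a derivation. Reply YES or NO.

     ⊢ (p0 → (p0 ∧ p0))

Derivation (root first):
[→I]  ⊢ (p0 → (p0 ∧ p0))
  [∧I] p0 ⊢ (p0 ∧ p0)
    [Ax] p0 ⊢ p0
    [Ax] p0 ⊢ p0

Result: YES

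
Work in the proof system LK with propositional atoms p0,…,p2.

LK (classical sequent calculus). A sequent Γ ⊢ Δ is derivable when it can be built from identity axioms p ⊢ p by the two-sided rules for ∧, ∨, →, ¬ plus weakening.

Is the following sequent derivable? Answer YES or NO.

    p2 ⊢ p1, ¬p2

Enumerate valuations to refute Γ ⊢ Δ:
  v=000: Γ:[p2=F] Δ:[p1=F, ¬p2=T] refutes=False
  v=001: Γ:[p2=T] Δ:[p1=F, ¬p2=F] refutes=True  ← countermodel

Result: NO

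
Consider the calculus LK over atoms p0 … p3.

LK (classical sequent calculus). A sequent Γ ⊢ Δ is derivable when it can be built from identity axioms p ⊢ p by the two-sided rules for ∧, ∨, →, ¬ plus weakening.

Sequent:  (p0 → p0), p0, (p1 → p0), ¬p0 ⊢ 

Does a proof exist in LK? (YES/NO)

Proof tree:
[¬L] (p0 → p0), p0, (p1 → p0), ¬p0 ⊢ 
  [→L] (p0 → p0), p0, (p1 → p0) ⊢ p0
    [WR] p0, (p0 → p0) ⊢ p0, p1
      [→L] p0, (p0 → p0) ⊢ p0
        [Ax] p0 ⊢ p0
        [Ax] p0 ⊢ p0
    [Ax] p0 ⊢ p0

Result: YES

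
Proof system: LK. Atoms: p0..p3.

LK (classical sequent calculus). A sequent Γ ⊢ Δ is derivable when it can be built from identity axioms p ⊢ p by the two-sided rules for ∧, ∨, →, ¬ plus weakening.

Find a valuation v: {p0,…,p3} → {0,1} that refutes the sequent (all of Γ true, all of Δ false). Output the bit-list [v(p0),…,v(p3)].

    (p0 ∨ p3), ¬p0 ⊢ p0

Search for a countermodel by truth-table:
  v=0000: Γ:[(p0 ∨ p3)=F, ¬p0=T] Δ:[p0=F] refutes=False
  v=0001: Γ:[(p0 ∨ p3)=T, ¬p0=T] Δ:[p0=F] refutes=True  ← countermodel

Result: [0, 0, 0, 1]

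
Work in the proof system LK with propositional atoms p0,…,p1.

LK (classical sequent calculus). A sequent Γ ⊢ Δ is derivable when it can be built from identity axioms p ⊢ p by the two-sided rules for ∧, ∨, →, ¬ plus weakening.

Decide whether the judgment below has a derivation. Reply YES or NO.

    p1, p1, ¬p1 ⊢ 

Proof tree:
[¬L] p1, p1, ¬p1 ⊢ 
  [WL] p1, p1 ⊢ p1
    [Ax] p1 ⊢ p1

Result: YES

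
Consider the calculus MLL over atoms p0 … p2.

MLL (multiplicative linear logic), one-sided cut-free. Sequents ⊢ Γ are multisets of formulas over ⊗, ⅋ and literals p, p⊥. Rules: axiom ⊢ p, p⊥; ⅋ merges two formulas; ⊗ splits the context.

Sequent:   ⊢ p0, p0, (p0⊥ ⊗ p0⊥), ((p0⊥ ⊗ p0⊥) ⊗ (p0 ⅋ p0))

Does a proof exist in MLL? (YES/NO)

Derivation (root first):
[⊗]  ⊢ p0, p0, (p0⊥ ⊗ p0⊥), ((p0⊥ ⊗ p0⊥) ⊗ (p0 ⅋ p0))
  [⊗]  ⊢ p0, p0, (p0⊥ ⊗ p0⊥)
    [Ax]  ⊢ p0, p0⊥
    [Ax]  ⊢ p0, p0⊥
  [⅋]  ⊢ (p0⊥ ⊗ p0⊥), (p0 ⅋ p0)
    [⊗]  ⊢ p0, p0, (p0⊥ ⊗ p0⊥)
      [Ax]  ⊢ p0, p0⊥
      [Ax]  ⊢ p0, p0⊥

Result: YES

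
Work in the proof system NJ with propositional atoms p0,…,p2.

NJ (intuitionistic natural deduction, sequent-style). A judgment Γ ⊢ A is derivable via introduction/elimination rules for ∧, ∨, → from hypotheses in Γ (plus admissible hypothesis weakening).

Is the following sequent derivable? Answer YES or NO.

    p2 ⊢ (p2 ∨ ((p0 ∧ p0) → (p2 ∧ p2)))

Derivation trace:
[∨I₂] p2 ⊢ (p2 ∨ ((p0 ∧ p0) → (p2 ∧ p2)))
  [→I] p2 ⊢ ((p0 ∧ p0) → (p2 ∧ p2))
    [∧I] p2, (p0 ∧ p0) ⊢ (p2 ∧ p2)
      [Wk] p2, (p0 ∧ p0) ⊢ p2
        [Ax] p2 ⊢ p2
      [Wk] p2, (p0 ∧ p0) ⊢ p2
        [Ax] p2 ⊢ p2

Result: YES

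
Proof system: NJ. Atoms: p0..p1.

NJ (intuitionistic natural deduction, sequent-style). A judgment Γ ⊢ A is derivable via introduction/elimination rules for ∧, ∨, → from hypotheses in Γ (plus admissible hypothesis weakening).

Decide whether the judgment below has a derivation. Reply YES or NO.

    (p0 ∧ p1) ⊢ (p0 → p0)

Derivation trace:
[Wk] (p0 ∧ p1) ⊢ (p0 → p0)
  [→I]  ⊢ (p0 → p0)
    [Ax] p0 ⊢ p0

Result: YES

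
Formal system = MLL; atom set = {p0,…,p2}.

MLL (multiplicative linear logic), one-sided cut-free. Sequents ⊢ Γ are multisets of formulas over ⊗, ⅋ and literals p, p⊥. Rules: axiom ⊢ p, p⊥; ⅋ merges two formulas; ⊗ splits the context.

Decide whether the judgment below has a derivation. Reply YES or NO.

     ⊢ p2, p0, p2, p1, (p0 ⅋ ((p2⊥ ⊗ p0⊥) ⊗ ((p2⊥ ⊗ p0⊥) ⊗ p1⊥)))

Proof tree:
[⅋]  ⊢ p2, p0, p2, p1, (p0 ⅋ ((p2⊥ ⊗ p0⊥) ⊗ ((p2⊥ ⊗ p0⊥) ⊗ p1⊥)))
  [⊗]  ⊢ p2, p0, p2, p0, p1, ((p2⊥ ⊗ p0⊥) ⊗ ((p2⊥ ⊗ p0⊥) ⊗ p1⊥))
    [⊗]  ⊢ p2, p0, (p2⊥ ⊗ p0⊥)
      [Ax]  ⊢ p2, p2⊥
      [Ax]  ⊢ p0, p0⊥
    [⊗]  ⊢ p2, p0, p1, ((p2⊥ ⊗ p0⊥) ⊗ p1⊥)
      [⊗]  ⊢ p2, p0, (p2⊥ ⊗ p0⊥)
        [Ax]  ⊢ p2, p2⊥
        [Ax]  ⊢ p0, p0⊥
      [Ax]  ⊢ p1, p1⊥

Result: YES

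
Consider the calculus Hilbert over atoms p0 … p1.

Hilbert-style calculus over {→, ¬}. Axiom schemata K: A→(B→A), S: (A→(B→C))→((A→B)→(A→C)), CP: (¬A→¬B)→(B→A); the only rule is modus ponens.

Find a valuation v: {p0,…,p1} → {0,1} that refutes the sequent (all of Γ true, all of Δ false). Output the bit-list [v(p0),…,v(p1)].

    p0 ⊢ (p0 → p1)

Search for a countermodel by truth-table:
  v=00: Γ:[p0=F] Δ:[(p0 → p1)=T] refutes=False
  v=01: Γ:[p0=F] Δ:[(p0 → p1)=T] refutes=False
  v=10: Γ:[p0=T] Δ:[(p0 → p1)=F] refutes=True  ← countermodel

Result: [1, 0]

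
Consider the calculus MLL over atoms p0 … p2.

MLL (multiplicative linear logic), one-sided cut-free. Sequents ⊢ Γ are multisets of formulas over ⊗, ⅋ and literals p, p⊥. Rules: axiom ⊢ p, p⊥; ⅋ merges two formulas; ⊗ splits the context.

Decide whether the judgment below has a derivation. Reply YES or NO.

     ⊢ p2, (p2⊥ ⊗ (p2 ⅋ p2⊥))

Proof tree:
[⊗]  ⊢ p2, (p2⊥ ⊗ (p2 ⅋ p2⊥))
  [Ax]  ⊢ p2, p2⊥
  [⅋]  ⊢ (p2 ⅋ p2⊥)
    [Ax]  ⊢ p2, p2⊥

Result: YES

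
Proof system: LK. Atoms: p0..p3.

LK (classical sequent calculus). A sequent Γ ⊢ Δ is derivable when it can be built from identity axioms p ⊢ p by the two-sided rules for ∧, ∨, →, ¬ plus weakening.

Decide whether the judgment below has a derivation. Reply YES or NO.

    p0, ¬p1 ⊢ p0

Derivation (root first):
[¬L] p0, ¬p1 ⊢ p0
  [WR] p0 ⊢ p0, p1
    [Ax] p0 ⊢ p0

Result: YES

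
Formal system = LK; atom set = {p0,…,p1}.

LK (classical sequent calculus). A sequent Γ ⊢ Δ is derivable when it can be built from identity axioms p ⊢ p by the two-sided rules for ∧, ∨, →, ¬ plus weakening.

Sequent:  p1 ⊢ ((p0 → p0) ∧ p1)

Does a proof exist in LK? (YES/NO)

Derivation (root first):
[∧R] p1 ⊢ ((p0 → p0) ∧ p1)
  [→R]  ⊢ (p0 → p0)
    [Ax] p0 ⊢ p0
  [Ax] p1 ⊢ p1

Result: YES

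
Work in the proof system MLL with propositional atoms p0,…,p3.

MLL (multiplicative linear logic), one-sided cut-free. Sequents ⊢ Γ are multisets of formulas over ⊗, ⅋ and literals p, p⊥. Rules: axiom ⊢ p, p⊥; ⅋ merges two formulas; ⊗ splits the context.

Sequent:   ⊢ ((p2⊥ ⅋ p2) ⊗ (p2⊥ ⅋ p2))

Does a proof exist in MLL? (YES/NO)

Proof tree:
[⊗]  ⊢ ((p2⊥ ⅋ p2) ⊗ (p2⊥ ⅋ p2))
  [⅋]  ⊢ (p2⊥ ⅋ p2)
    [Ax]  ⊢ p2, p2⊥
  [⅋]  ⊢ (p2⊥ ⅋ p2)
    [Ax]  ⊢ p2, p2⊥

Result: YES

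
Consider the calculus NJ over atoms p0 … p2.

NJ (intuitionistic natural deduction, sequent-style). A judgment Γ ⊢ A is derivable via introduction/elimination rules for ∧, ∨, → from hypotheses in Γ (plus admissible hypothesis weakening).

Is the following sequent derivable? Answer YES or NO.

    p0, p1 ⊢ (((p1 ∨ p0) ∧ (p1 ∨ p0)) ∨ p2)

Derivation trace:
[∨I₁] p0, p1 ⊢ (((p1 ∨ p0) ∧ (p1 ∨ p0)) ∨ p2)
  [Wk] p0, p1 ⊢ ((p1 ∨ p0) ∧ (p1 ∨ p0))
    [∧I] p0 ⊢ ((p1 ∨ p0) ∧ (p1 ∨ p0))
      [∨I₂] p0 ⊢ (p1 ∨ p0)
        [Ax] p0 ⊢ p0
      [∨I₂] p0 ⊢ (p1 ∨ p0)
        [Ax] p0 ⊢ p0

Result: YES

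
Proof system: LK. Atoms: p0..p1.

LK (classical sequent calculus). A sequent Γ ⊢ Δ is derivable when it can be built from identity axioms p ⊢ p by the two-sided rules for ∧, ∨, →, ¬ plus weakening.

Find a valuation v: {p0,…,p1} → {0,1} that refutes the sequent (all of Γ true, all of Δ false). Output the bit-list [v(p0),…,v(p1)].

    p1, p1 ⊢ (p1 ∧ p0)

Truth-table refutation:
  v=00: Γ:[p1=F, p1=F] Δ:[(p1 ∧ p0)=F] refutes=False
  v=01: Γ:[p1=T, p1=T] Δ:[(p1 ∧ p0)=F] refutes=True  ← countermodel

Result: [0, 1]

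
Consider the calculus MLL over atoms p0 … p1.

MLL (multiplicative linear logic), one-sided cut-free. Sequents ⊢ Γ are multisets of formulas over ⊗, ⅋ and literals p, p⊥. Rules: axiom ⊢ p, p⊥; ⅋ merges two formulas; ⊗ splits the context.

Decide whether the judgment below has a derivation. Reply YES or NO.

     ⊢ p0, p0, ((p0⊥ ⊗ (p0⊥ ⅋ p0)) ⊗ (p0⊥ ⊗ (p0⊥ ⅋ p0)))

Derivation trace:
[⊗]  ⊢ p0, p0, ((p0⊥ ⊗ (p0⊥ ⅋ p0)) ⊗ (p0⊥ ⊗ (p0⊥ ⅋ p0)))
  [⊗]  ⊢ p0, (p0⊥ ⊗ (p0⊥ ⅋ p0))
    [Ax]  ⊢ p0, p0⊥
    [⅋]  ⊢ (p0⊥ ⅋ p0)
      [Ax]  ⊢ p0, p0⊥
  [⊗]  ⊢ p0, (p0⊥ ⊗ (p0⊥ ⅋ p0))
    [Ax]  ⊢ p0, p0⊥
    [⅋]  ⊢ (p0⊥ ⅋ p0)
      [Ax]  ⊢ p0, p0⊥

Result: YES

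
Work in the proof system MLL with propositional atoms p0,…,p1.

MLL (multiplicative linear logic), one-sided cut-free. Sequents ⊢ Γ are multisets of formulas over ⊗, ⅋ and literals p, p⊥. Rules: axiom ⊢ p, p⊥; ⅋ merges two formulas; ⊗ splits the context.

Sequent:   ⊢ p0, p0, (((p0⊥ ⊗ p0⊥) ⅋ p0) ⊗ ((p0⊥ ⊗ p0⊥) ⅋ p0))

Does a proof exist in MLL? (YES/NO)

Proof tree:
[⊗]  ⊢ p0, p0, (((p0⊥ ⊗ p0⊥) ⅋ p0) ⊗ ((p0⊥ ⊗ p0⊥) ⅋ p0))
  [⅋]  ⊢ p0, ((p0⊥ ⊗ p0⊥) ⅋ p0)
    [⊗]  ⊢ p0, p0, (p0⊥ ⊗ p0⊥)
      [Ax]  ⊢ p0, p0⊥
      [Ax]  ⊢ p0, p0⊥
  [⅋]  ⊢ p0, ((p0⊥ ⊗ p0⊥) ⅋ p0)
    [⊗]  ⊢ p0, p0, (p0⊥ ⊗ p0⊥)
      [Ax]  ⊢ p0, p0⊥
      [Ax]  ⊢ p0, p0⊥

Result: YES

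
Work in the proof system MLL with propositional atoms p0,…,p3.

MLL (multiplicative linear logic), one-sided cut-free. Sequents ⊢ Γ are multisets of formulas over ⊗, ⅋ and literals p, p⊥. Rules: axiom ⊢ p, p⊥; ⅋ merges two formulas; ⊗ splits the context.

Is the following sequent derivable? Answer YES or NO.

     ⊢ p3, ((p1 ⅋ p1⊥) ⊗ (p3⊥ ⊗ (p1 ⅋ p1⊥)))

Proof tree:
[⊗]  ⊢ p3, ((p1 ⅋ p1⊥) ⊗ (p3⊥ ⊗ (p1 ⅋ p1⊥)))
  [⅋]  ⊢ (p1 ⅋ p1⊥)
    [Ax]  ⊢ p1, p1⊥
  [⊗]  ⊢ p3, (p3⊥ ⊗ (p1 ⅋ p1⊥))
    [Ax]  ⊢ p3, p3⊥
    [⅋]  ⊢ (p1 ⅋ p1⊥)
      [Ax]  ⊢ p1, p1⊥

Result: YES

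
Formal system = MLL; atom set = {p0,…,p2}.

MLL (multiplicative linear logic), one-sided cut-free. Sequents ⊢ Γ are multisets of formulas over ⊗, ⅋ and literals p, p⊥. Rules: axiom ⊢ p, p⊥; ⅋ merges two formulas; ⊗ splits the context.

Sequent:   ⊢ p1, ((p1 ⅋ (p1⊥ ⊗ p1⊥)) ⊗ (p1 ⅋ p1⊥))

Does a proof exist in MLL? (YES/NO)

Proof tree:
[⊗]  ⊢ p1, ((p1 ⅋ (p1⊥ ⊗ p1⊥)) ⊗ (p1 ⅋ p1⊥))
  [⅋]  ⊢ p1, (p1 ⅋ (p1⊥ ⊗ p1⊥))
    [⊗]  ⊢ p1, p1, (p1⊥ ⊗ p1⊥)
      [Ax]  ⊢ p1, p1⊥
      [Ax]  ⊢ p1, p1⊥
  [⅋]  ⊢ (p1 ⅋ p1⊥)
    [Ax]  ⊢ p1, p1⊥

Result: YES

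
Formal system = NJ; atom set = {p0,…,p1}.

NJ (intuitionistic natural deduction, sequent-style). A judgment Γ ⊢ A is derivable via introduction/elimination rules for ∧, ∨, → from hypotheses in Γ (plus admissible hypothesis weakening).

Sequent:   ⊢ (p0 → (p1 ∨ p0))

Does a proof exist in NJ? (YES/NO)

Proof tree:
[→I]  ⊢ (p0 → (p1 ∨ p0))
  [∨I₂] p0 ⊢ (p1 ∨ p0)
    [Ax] p0 ⊢ p0

Result: YES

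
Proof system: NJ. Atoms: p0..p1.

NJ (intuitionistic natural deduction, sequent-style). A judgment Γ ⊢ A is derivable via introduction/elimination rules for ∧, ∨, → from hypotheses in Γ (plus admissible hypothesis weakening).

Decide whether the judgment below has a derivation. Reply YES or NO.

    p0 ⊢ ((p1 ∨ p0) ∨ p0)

Derivation (root first):
[∨I₁] p0 ⊢ ((p1 ∨ p0) ∨ p0)
  [∨I₂] p0 ⊢ (p1 ∨ p0)
    [Ax] p0 ⊢ p0

Result: YES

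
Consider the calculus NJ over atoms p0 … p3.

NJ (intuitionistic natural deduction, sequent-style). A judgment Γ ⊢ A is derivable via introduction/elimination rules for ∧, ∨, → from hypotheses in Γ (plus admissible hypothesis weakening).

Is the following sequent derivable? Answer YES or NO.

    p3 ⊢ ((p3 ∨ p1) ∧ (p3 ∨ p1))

Derivation trace:
[∧I] p3 ⊢ ((p3 ∨ p1) ∧ (p3 ∨ p1))
  [∨I₁] p3 ⊢ (p3 ∨ p1)
    [Ax] p3 ⊢ p3
  [→E] p3 ⊢ (p3 ∨ p1)
    [→I]  ⊢ (p3 → (p3 ∨ p1))
      [∨I₁] p3 ⊢ (p3 ∨ p1)
        [Ax] p3 ⊢ p3
    [Wk] p3, p3 ⊢ p3
      [Ax] p3 ⊢ p3

Result: YES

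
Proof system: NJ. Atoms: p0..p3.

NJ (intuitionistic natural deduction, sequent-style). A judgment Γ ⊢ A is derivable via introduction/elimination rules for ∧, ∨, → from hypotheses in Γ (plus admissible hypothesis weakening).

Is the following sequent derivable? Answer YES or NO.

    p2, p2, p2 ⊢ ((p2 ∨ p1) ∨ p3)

Derivation (root first):
[∨I₁] p2, p2, p2 ⊢ ((p2 ∨ p1) ∨ p3)
  [∨I₁] p2, p2, p2 ⊢ (p2 ∨ p1)
    [Wk] p2, p2, p2 ⊢ p2
      [Wk] p2, p2 ⊢ p2
        [Ax] p2 ⊢ p2

Result: YES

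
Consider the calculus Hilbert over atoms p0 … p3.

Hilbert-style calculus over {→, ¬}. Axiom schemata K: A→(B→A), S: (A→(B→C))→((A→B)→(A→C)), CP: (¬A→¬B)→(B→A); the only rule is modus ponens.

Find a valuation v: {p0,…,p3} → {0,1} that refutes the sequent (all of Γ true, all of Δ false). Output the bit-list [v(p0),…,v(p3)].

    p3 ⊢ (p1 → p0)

Search for a countermodel by truth-table:
  v=0000: Γ:[p3=F] Δ:[(p1 → p0)=T] refutes=False
  v=0001: Γ:[p3=T] Δ:[(p1 → p0)=T] refutes=False
  v=0010: Γ:[p3=F] Δ:[(p1 → p0)=T] refutes=False
  v=0011: Γ:[p3=T] Δ:[(p1 → p0)=T] refutes=False
  v=0100: Γ:[p3=F] Δ:[(p1 → p0)=F] refutes=False
  v=0101: Γ:[p3=T] Δ:[(p1 → p0)=F] refutes=True  ← countermodel

Result: [0, 1, 0, 1]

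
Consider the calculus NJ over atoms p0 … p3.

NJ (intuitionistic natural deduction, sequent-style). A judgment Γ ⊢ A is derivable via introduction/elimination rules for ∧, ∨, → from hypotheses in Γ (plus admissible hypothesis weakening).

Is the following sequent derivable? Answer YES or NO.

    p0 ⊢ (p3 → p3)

Proof tree:
[Wk] p0 ⊢ (p3 → p3)
  [→I]  ⊢ (p3 → p3)
    [Ax] p3 ⊢ p3

Result: YES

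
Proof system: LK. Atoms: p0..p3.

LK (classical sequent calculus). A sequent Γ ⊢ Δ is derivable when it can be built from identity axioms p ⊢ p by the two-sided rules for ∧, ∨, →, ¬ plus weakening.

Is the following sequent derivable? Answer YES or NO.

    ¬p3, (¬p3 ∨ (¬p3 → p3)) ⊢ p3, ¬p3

Derivation trace:
[∨L] ¬p3, (¬p3 ∨ (¬p3 → p3)) ⊢ p3, ¬p3
  [¬R] ¬p3 ⊢ ¬p3
    [¬L] p3, ¬p3 ⊢ 
      [Ax] p3 ⊢ p3
  [→L] ¬p3, (¬p3 → p3) ⊢ p3
    [¬R] ¬p3 ⊢ ¬p3
      [¬L] p3, ¬p3 ⊢ 
        [Ax] p3 ⊢ p3
    [Ax] p3 ⊢ p3

Result: YES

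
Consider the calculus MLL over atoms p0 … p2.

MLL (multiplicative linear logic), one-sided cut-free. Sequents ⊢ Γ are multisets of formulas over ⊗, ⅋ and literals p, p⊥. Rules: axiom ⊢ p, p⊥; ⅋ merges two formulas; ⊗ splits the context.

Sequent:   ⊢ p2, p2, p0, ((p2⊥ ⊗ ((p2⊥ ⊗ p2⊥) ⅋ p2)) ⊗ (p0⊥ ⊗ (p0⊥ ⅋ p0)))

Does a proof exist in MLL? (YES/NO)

Derivation trace:
[⊗]  ⊢ p2, p2, p0, ((p2⊥ ⊗ ((p2⊥ ⊗ p2⊥) ⅋ p2)) ⊗ (p0⊥ ⊗ (p0⊥ ⅋ p0)))
  [⊗]  ⊢ p2, p2, (p2⊥ ⊗ ((p2⊥ ⊗ p2⊥) ⅋ p2))
    [Ax]  ⊢ p2, p2⊥
    [⅋]  ⊢ p2, ((p2⊥ ⊗ p2⊥) ⅋ p2)
      [⊗]  ⊢ p2, p2, (p2⊥ ⊗ p2⊥)
        [Ax]  ⊢ p2, p2⊥
        [Ax]  ⊢ p2, p2⊥
  [⊗]  ⊢ p0, (p0⊥ ⊗ (p0⊥ ⅋ p0))
    [Ax]  ⊢ p0, p0⊥
    [⅋]  ⊢ (p0⊥ ⅋ p0)
      [Ax]  ⊢ p0, p0⊥

Result: YES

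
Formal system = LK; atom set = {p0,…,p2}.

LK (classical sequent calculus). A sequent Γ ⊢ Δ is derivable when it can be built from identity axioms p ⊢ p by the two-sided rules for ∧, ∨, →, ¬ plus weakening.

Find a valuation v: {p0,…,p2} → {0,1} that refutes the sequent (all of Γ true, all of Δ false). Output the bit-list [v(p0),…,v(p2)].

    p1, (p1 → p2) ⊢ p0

Truth-table refutation:
  v=000: Γ:[p1=F, (p1 → p2)=T] Δ:[p0=F] refutes=False
  v=001: Γ:[p1=F, (p1 → p2)=T] Δ:[p0=F] refutes=False
  v=010: Γ:[p1=T, (p1 → p2)=F] Δ:[p0=F] refutes=False
  v=011: Γ:[p1=T, (p1 → p2)=T] Δ:[p0=F] refutes=True  ← countermodel

Result: [0, 1, 1]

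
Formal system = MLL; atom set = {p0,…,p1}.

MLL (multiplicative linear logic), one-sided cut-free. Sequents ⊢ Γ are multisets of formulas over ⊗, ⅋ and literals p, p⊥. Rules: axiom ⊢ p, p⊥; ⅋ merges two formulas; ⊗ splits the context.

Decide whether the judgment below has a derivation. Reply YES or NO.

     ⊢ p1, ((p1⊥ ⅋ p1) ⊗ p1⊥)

Derivation trace:
[⊗]  ⊢ p1, ((p1⊥ ⅋ p1) ⊗ p1⊥)
  [⅋]  ⊢ (p1⊥ ⅋ p1)
    [Ax]  ⊢ p1, p1⊥
  [Ax]  ⊢ p1, p1⊥

Result: YES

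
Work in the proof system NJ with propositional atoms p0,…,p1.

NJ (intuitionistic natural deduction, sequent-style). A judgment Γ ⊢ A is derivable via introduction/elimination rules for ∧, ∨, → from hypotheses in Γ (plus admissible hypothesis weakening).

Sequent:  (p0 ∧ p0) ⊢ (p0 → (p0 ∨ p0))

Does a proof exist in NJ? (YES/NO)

Derivation (root first):
[→I] (p0 ∧ p0) ⊢ (p0 → (p0 ∨ p0))
  [∨I₂] p0, (p0 ∧ p0) ⊢ (p0 ∨ p0)
    [Wk] p0, (p0 ∧ p0) ⊢ p0
      [Ax] p0 ⊢ p0

Result: YES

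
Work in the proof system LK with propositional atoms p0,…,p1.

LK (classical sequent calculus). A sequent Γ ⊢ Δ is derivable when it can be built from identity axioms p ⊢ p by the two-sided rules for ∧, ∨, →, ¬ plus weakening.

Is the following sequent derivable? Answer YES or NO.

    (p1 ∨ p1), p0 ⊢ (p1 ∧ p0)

Proof tree:
[∧R] (p1 ∨ p1), p0 ⊢ (p1 ∧ p0)
  [∨L] (p1 ∨ p1) ⊢ p1
    [Ax] p1 ⊢ p1
    [Ax] p1 ⊢ p1
  [Ax] p0 ⊢ p0

Result: YES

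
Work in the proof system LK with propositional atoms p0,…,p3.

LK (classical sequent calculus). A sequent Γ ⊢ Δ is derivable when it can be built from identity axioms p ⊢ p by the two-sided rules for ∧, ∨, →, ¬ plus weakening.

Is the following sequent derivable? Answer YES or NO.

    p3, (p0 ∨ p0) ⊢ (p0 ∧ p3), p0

Proof tree:
[∨L] p3, (p0 ∨ p0) ⊢ (p0 ∧ p3), p0
  [Ax] p0 ⊢ p0
  [∧R] p3, p0 ⊢ (p0 ∧ p3)
    [Ax] p0 ⊢ p0
    [Ax] p3 ⊢ p3

Result: YES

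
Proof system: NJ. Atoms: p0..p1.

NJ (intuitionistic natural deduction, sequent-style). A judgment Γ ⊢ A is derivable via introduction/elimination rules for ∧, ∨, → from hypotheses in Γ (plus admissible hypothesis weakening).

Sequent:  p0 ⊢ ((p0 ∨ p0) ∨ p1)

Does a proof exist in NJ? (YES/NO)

Proof tree:
[∨I₁] p0 ⊢ ((p0 ∨ p0) ∨ p1)
  [∨I₁] p0 ⊢ (p0 ∨ p0)
    [Ax] p0 ⊢ p0

Result: YES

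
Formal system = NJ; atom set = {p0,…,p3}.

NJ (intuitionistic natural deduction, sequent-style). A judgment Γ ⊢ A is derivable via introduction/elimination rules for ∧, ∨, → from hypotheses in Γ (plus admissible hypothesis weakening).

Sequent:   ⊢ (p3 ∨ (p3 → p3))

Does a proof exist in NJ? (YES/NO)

Proof tree:
[∨I₂]  ⊢ (p3 ∨ (p3 → p3))
  [→I]  ⊢ (p3 → p3)
    [Ax] p3 ⊢ p3

Result: YES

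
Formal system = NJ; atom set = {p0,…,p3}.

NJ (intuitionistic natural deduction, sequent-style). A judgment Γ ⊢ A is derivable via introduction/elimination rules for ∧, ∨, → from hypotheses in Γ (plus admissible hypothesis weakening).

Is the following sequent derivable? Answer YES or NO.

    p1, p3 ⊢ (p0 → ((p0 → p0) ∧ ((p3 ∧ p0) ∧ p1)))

Derivation trace:
[→I] p1, p3 ⊢ (p0 → ((p0 → p0) ∧ ((p3 ∧ p0) ∧ p1)))
  [∧I] p1, p3, p0 ⊢ ((p0 → p0) ∧ ((p3 ∧ p0) ∧ p1))
    [→I]  ⊢ (p0 → p0)
      [Ax] p0 ⊢ p0
    [∧I] p1, p3, p0 ⊢ ((p3 ∧ p0) ∧ p1)
      [∧I] p3, p0 ⊢ (p3 ∧ p0)
        [Ax] p3 ⊢ p3
        [Ax] p0 ⊢ p0
      [Ax] p1 ⊢ p1

Result: YES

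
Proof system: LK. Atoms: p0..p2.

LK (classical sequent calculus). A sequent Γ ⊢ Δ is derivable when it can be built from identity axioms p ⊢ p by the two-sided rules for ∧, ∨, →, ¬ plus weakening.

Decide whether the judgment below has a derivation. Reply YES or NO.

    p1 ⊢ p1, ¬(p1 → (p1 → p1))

Derivation (root first):
[¬R] p1 ⊢ p1, ¬(p1 → (p1 → p1))
  [→L] p1, (p1 → (p1 → p1)) ⊢ p1
    [Ax] p1 ⊢ p1
    [→L] p1, (p1 → p1) ⊢ p1
      [Ax] p1 ⊢ p1
      [Ax] p1 ⊢ p1

Result: YES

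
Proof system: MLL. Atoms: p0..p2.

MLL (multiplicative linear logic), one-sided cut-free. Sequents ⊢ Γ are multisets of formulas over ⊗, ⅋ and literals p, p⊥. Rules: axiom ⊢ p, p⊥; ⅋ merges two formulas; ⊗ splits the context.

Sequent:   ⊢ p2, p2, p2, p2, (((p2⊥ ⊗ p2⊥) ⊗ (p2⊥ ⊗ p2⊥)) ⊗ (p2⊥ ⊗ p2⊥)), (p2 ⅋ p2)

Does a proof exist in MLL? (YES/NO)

Derivation (root first):
[⅋]  ⊢ p2, p2, p2, p2, (((p2⊥ ⊗ p2⊥) ⊗ (p2⊥ ⊗ p2⊥)) ⊗ (p2⊥ ⊗ p2⊥)), (p2 ⅋ p2)
  [⊗]  ⊢ p2, p2, p2, p2, p2, p2, (((p2⊥ ⊗ p2⊥) ⊗ (p2⊥ ⊗ p2⊥)) ⊗ (p2⊥ ⊗ p2⊥))
    [⊗]  ⊢ p2, p2, p2, p2, ((p2⊥ ⊗ p2⊥) ⊗ (p2⊥ ⊗ p2⊥))
      [⊗]  ⊢ p2, p2, (p2⊥ ⊗ p2⊥)
        [Ax]  ⊢ p2, p2⊥
        [Ax]  ⊢ p2, p2⊥
      [⊗]  ⊢ p2, p2, (p2⊥ ⊗ p2⊥)
        [Ax]  ⊢ p2, p2⊥
        [Ax]  ⊢ p2, p2⊥
    [⊗]  ⊢ p2, p2, (p2⊥ ⊗ p2⊥)
      [Ax]  ⊢ p2, p2⊥
      [Ax]  ⊢ p2, p2⊥

Result: YES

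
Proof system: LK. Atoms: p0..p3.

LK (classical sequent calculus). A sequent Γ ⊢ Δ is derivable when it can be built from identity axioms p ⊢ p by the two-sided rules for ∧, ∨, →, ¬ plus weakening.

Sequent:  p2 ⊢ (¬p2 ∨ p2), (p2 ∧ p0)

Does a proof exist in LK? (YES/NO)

Derivation trace:
[∧R] p2 ⊢ (¬p2 ∨ p2), (p2 ∧ p0)
  [Ax] p2 ⊢ p2
  [WR]  ⊢ (¬p2 ∨ p2), p0
    [∨R]  ⊢ (¬p2 ∨ p2)
      [¬R]  ⊢ p2, ¬p2
        [Ax] p2 ⊢ p2

Result: YES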